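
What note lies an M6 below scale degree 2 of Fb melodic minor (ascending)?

Scale degree 2 of Fb melodic minor (ascending) is Gb.
A major sixth (9 semitones) below Gb lands on the letter B, giving Bbb.

Bbb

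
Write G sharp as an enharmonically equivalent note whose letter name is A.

Ab

G# is pitch class 8. The letter A alone is pitch class 9.
To reach pitch class 8 from A requires an offset of -1 semitone, i.e. flat: Ab.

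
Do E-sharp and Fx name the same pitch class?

E# is pitch class 5; F## is pitch class 7.
The pitch classes differ (5 vs. 7), so they are not enharmonic equivalents.

No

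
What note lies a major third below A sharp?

F#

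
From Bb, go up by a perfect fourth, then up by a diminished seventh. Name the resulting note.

A perfect fourth up from Bb is Eb (letter E, 5 semitones up).
A diminished seventh up from Eb is Dbb (letter D, 9 semitones up).

Dbb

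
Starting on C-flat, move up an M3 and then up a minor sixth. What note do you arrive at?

Cb

A major third up from Cb is Eb (letter E, 4 semitones up).
A minor sixth up from Eb is Cb (letter C, 8 semitones up).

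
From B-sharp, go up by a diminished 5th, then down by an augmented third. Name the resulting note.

Db

A diminished fifth up from B# is F# (letter F, 6 semitones up).
An augmented third down from F# is Db (letter D, 5 semitones down).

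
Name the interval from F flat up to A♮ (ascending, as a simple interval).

augmented third

Counting letters F–G–A gives a third.
Fb→A = 5 semitones, 1 wider than the major third (4), so augmented.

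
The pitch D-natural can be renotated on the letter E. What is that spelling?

Ebb

Plain E sits 2 semitones above D, so on the letter E the same pitch needs a double flat: Ebb.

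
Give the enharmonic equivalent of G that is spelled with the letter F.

F##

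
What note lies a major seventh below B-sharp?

B down a major seventh is C, so the target letter is C.
From B#, a major seventh is 11 semitones down: C#.

C#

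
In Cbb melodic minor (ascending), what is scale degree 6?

Abb

Degree 6 takes the letter 5 steps above C, which is A.
In melodic minor (ascending), degree 6 sits 9 semitones above the tonic. Cbb + 9 semitones is pitch class 7, spelled on A as Abb.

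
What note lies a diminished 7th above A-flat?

A up a major seventh is G#, so the target letter is G.
From Ab, a diminished seventh is 9 semitones up: Gbb.

Gbb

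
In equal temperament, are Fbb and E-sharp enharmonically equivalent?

No

Two spellings are enharmonically equivalent only if they share a pitch class.
Here Fbb → 3, E# → 5; 3 ≠ 5, so they are not.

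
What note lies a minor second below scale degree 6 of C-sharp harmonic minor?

G#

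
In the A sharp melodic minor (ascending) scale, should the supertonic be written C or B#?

B#

Each scale degree takes a distinct letter name. Degree 2 of a scale on A must use the letter B.
B# and C are enharmonically the same pitch, but only B# uses the letter B, so it is the correct spelling here.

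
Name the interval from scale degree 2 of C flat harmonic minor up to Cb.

Scale degree 2 of Cb harmonic minor is Db.
Db up to Cb: letters D→C make it a seventh; 10 semitones makes it minor.

minor seventh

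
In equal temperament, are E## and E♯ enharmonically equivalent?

No

Two spellings are enharmonically equivalent only if they share a pitch class.
Here E## → 6, E# → 5; 5 ≠ 6, so they are not.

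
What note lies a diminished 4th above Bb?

Ebb

B up a perfect fourth is E, so the target letter is E.
From Bb, a diminished fourth is 4 semitones up: Ebb.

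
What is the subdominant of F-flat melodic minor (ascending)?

Degree 4 takes the letter 3 steps above F, which is B.
In melodic minor (ascending), degree 4 sits 5 semitones above the tonic. Fb + 5 semitones is pitch class 9, spelled on B as Bbb.

Bbb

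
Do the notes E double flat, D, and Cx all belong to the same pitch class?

Yes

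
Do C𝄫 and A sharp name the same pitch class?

Cbb = pitch class 10 and A# = pitch class 10 — the same pitch class, so they are enharmonic equivalents.

Yes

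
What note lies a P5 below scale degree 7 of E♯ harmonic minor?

Scale degree 7 of E# harmonic minor is D##.
A perfect fifth (7 semitones) below D## lands on the letter G, giving G##.

G##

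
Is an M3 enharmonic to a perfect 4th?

A major third spans 4 semitones; a perfect fourth spans 5.
The spans differ, so they are not enharmonic equivalents.

No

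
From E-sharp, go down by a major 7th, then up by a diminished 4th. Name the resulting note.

Bb

A major seventh down from E# is F# (letter F, 11 semitones down).
A diminished fourth up from F# is Bb (letter B, 4 semitones up).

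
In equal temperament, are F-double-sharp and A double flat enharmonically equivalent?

F## = pitch class 7 and Abb = pitch class 7 — the same pitch class, so they are enharmonic equivalents.

Yes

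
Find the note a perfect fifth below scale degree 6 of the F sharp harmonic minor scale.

G

Scale degree 6 of F# harmonic minor is D.
A perfect fifth (7 semitones) below D lands on the letter G, giving G.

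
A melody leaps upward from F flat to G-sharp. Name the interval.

doubly augmented second

The letter names run F→G, a span of 1 letter step, so the interval is some kind of second.
Fb to G# is 4 semitones. A major second is 2, so 4 makes it doubly augmented.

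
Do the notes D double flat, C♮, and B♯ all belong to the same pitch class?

Yes

Dbb = pitch class 0 and C = pitch class 0 and B# = pitch class 0 — the same pitch class, so they are enharmonic equivalents.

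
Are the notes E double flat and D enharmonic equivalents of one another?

Yes

Ebb = pitch class 2 and D = pitch class 2 — the same pitch class, so they are enharmonic equivalents.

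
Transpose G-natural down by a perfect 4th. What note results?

D

G down a perfect fourth is D, so the target letter is D.
From G, a perfect fourth is 5 semitones down: D.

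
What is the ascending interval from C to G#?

augmented fifth

The letter names run C→G, a span of 4 letter steps, so the interval is some kind of fifth.
C to G# is 8 semitones. A perfect fifth is 7, so 8 makes it augmented.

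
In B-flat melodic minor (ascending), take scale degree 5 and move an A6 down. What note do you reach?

Scale degree 5 of Bb melodic minor (ascending) is F.
An augmented sixth (10 semitones) below F lands on the letter A, giving Abb.

Abb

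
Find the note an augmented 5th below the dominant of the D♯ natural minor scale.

The dominant of D# natural minor is A#.
An augmented fifth (8 semitones) below A# lands on the letter D, giving D.

D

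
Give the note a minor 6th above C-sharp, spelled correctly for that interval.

C up a major sixth is A, so the target letter is A.
From C#, a minor sixth is 8 semitones up: A.

A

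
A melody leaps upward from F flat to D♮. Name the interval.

Counting letters F–G–A–B–C–D gives a sixth.
Fb→D = 10 semitones, 1 wider than the major sixth (9), so augmented.

augmented sixth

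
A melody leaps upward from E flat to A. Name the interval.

augmented fourth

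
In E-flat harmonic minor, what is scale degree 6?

Cb

Degree 6 takes the letter 5 steps above E, which is C.
In harmonic minor, degree 6 sits 8 semitones above the tonic. Eb + 8 semitones is pitch class 11, spelled on C as Cb.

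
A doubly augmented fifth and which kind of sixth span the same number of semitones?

major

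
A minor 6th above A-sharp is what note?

F#

A sixth above A lands on the letter F.
A minor sixth spans 8 semitones, so A# moves to pitch class 6. On the letter F that is F#.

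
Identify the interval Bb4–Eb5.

The letter names run B→E, a span of 3 letter steps, so the interval is some kind of fourth.
Bb to Eb is 5 semitones. A perfect fourth is 5, so 5 makes it perfect.

perfect fourth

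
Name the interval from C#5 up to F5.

The letter names run C→F, a span of 3 letter steps, so the interval is some kind of fourth.
C# to F is 4 semitones. A perfect fourth is 5, so 4 makes it diminished.

diminished fourth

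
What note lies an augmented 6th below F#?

Ab

A sixth below F lands on the letter A.
An augmented sixth spans 10 semitones, so F# moves to pitch class 8. On the letter A that is Ab.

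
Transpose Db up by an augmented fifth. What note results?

D up a perfect fifth is A, so the target letter is A.
From Db, an augmented fifth is 8 semitones up: A.

A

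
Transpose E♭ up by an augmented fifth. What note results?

A fifth above E lands on the letter B.
An augmented fifth spans 8 semitones, so Eb moves to pitch class 11. On the letter B that is B.

B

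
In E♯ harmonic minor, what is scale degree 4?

The E# harmonic minor scale runs E# F## G# A# B# C# D##.
Degree 4 is A#.

A#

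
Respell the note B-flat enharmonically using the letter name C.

Plain C sits 2 semitones above Bb, so on the letter C the same pitch needs a double flat: Cbb.

Cbb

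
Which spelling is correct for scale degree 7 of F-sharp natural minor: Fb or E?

Each scale degree takes a distinct letter name. Degree 7 of a scale on F must use the letter E.
E and Fb are enharmonically the same pitch, but only E uses the letter E, so it is the correct spelling here.

E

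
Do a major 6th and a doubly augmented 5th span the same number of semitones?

A major sixth spans 9 semitones; a doubly augmented fifth spans 9.
They are enharmonically equivalent.

Yes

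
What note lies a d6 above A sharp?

A sixth above A lands on the letter F.
A diminished sixth spans 7 semitones, so A# moves to pitch class 5. On the letter F that is F.

F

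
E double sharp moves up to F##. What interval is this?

minor second

The letter names run E→F, a span of 1 letter step, so the interval is some kind of second.
E## to F## is 1 semitone. A major second is 2, so 1 makes it minor.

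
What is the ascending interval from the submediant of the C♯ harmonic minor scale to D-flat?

diminished fourth

The submediant of C# harmonic minor is A.
A up to Db: letters A→D make it a fourth; 4 semitones makes it diminished.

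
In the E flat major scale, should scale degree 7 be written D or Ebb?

Each scale degree takes a distinct letter name. Degree 7 of a scale on E must use the letter D.
D and Ebb are enharmonically the same pitch, but only D uses the letter D, so it is the correct spelling here.

D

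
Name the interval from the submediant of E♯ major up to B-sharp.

minor seventh

The submediant of E# major is C##.
C## up to B#: letters C→B make it a seventh; 10 semitones makes it minor.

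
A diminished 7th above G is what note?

Fb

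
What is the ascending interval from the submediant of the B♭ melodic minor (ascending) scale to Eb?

minor sixth

The submediant of Bb melodic minor (ascending) is G.
G up to Eb: letters G→E make it a sixth; 8 semitones makes it minor.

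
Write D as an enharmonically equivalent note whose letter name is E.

Ebb

D is pitch class 2. The letter E alone is pitch class 4.
To reach pitch class 2 from E requires an offset of -2 semitones, i.e. double flat: Ebb.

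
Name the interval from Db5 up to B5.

Counting letters D–E–F–G–A–B gives a sixth.
Db→B = 10 semitones, 1 wider than the major sixth (9), so augmented.

augmented sixth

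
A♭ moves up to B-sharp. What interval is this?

doubly augmented second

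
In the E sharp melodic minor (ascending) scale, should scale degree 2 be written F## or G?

F##

Each scale degree takes a distinct letter name. Degree 2 of a scale on E must use the letter F.
F## and G are enharmonically the same pitch, but only F## uses the letter F, so it is the correct spelling here.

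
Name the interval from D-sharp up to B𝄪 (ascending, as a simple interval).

The letter names run D→B, a span of 5 letter steps, so the interval is some kind of sixth.
D# to B## is 10 semitones. A major sixth is 9, so 10 makes it augmented.

augmented sixth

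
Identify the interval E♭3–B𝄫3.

The letter names run E→B, a span of 4 letter steps, so the interval is some kind of fifth.
Eb to Bbb is 6 semitones. A perfect fifth is 7, so 6 makes it diminished.

diminished fifth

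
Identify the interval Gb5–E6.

augmented sixth

The letter names run G→E, a span of 5 letter steps, so the interval is some kind of sixth.
Gb to E is 10 semitones. A major sixth is 9, so 10 makes it augmented.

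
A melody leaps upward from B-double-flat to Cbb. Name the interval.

minor second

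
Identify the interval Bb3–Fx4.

doubly augmented fifth

The letter names run B→F, a span of 4 letter steps, so the interval is some kind of fifth.
Bb to F## is 9 semitones. A perfect fifth is 7, so 9 makes it doubly augmented.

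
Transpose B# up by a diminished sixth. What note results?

G

A sixth above B lands on the letter G.
A diminished sixth spans 7 semitones, so B# moves to pitch class 7. On the letter G that is G.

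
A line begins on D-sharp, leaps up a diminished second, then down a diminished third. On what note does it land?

C#

A diminished second up from D# is Eb (letter E, 0 semitones up).
A diminished third down from Eb is C# (letter C, 2 semitones down).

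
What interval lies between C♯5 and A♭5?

diminished sixth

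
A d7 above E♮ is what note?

A seventh above E lands on the letter D.
A diminished seventh spans 9 semitones, so E moves to pitch class 1. On the letter D that is Db.

Db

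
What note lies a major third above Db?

A third above D lands on the letter F.
A major third spans 4 semitones, so Db moves to pitch class 5. On the letter F that is F.

F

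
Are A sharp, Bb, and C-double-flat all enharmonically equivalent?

Yes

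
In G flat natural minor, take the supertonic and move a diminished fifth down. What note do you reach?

D

The supertonic of Gb natural minor is Ab.
A diminished fifth (6 semitones) below Ab lands on the letter D, giving D.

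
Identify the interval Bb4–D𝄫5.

diminished third

Counting letters B–C–D gives a third.
Bb→Dbb = 2 semitones, 2 narrower than the major third (4), so diminished.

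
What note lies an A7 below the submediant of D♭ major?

Cbb

The submediant of Db major is Bb.
An augmented seventh (12 semitones) below Bb lands on the letter C, giving Cbb.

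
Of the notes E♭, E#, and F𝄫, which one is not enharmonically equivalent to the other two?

E#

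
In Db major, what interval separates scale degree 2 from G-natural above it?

major third

Scale degree 2 of Db major is Eb.
Eb up to G: letters E→G make it a third; 4 semitones makes it major.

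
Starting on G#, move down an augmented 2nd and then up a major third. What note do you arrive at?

An augmented second down from G# is F (letter F, 3 semitones down).
A major third up from F is A (letter A, 4 semitones up).

A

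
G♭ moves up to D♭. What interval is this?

perfect fifth

Counting letters G–A–B–C–D gives a fifth.
Gb→Db = 7 semitones, exactly the perfect fifth.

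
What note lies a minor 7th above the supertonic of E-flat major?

The supertonic of Eb major is F.
A minor seventh (10 semitones) above F lands on the letter E, giving Eb.

Eb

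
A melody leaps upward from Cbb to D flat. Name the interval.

augmented second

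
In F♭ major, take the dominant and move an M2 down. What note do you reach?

Bbb

The dominant of Fb major is Cb.
A major second (2 semitones) below Cb lands on the letter B, giving Bbb.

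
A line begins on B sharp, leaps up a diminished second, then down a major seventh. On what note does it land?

Db

A diminished second up from B# is C (letter C, 0 semitones up).
A major seventh down from C is Db (letter D, 11 semitones down).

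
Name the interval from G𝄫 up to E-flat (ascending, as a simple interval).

augmented sixth

Counting letters G–A–B–C–D–E gives a sixth.
Gbb→Eb = 10 semitones, 1 wider than the major sixth (9), so augmented.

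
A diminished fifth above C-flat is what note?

Gbb

C up a perfect fifth is G, so the target letter is G.
From Cb, a diminished fifth is 6 semitones up: Gbb.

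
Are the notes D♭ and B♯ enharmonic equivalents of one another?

No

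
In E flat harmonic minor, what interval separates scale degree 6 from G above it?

Scale degree 6 of Eb harmonic minor is Cb.
Cb up to G: letters C→G make it a fifth; 8 semitones makes it augmented.

augmented fifth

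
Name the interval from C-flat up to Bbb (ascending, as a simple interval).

The letter names run C→B, a span of 6 letter steps, so the interval is some kind of seventh.
Cb to Bbb is 10 semitones. A major seventh is 11, so 10 makes it minor.

minor seventh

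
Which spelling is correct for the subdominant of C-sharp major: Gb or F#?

Each scale degree takes a distinct letter name. Degree 4 of a scale on C must use the letter F.
F# and Gb are enharmonically the same pitch, but only F# uses the letter F, so it is the correct spelling here.

F#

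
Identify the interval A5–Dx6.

Counting letters A–B–C–D gives a fourth.
A→D## = 7 semitones, 2 wider than the perfect fourth (5), so doubly augmented.

doubly augmented fourth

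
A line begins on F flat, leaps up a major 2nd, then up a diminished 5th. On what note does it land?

A major second up from Fb is Gb (letter G, 2 semitones up).
A diminished fifth up from Gb is Dbb (letter D, 6 semitones up).

Dbb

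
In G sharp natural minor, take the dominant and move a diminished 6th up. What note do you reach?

Bb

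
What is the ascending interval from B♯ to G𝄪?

major sixth

The letter names run B→G, a span of 5 letter steps, so the interval is some kind of sixth.
B# to G## is 9 semitones. A major sixth is 9, so 9 makes it major.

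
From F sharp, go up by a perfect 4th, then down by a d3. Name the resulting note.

A perfect fourth up from F# is B (letter B, 5 semitones up).
A diminished third down from B is G## (letter G, 2 semitones down).

G##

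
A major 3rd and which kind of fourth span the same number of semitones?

diminished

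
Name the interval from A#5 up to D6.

diminished fourth

Counting letters A–B–C–D gives a fourth.
A#→D = 4 semitones, 1 narrower than the perfect fourth (5), so diminished.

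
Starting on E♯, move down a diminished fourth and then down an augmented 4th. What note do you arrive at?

F##

A diminished fourth down from E# is B## (letter B, 4 semitones down).
An augmented fourth down from B## is F## (letter F, 6 semitones down).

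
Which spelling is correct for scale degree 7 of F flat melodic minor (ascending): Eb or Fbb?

Each scale degree takes a distinct letter name. Degree 7 of a scale on F must use the letter E.
Eb and Fbb are enharmonically the same pitch, but only Eb uses the letter E, so it is the correct spelling here.

Eb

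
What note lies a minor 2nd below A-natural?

G#

A second below A lands on the letter G.
A minor second spans 1 semitone, so A moves to pitch class 8. On the letter G that is G#.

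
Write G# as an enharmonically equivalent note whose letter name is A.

Plain A sits 1 semitone above G#, so on the letter A the same pitch needs a flat: Ab.

Ab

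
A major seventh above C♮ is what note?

A seventh above C lands on the letter B.
A major seventh spans 11 semitones, so C moves to pitch class 11. On the letter B that is B.

B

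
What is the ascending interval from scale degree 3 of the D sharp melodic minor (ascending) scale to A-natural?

minor third

Scale degree 3 of D# melodic minor (ascending) is F#.
F# up to A: letters F→A make it a third; 3 semitones makes it minor.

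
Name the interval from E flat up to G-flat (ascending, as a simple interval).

The letter names run E→G, a span of 2 letter steps, so the interval is some kind of third.
Eb to Gb is 3 semitones. A major third is 4, so 3 makes it minor.

minor third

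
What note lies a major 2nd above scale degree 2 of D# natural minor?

F##

Scale degree 2 of D# natural minor is E#.
A major second (2 semitones) above E# lands on the letter F, giving F##.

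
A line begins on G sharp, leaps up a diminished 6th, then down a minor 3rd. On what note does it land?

A diminished sixth up from G# is Eb (letter E, 7 semitones up).
A minor third down from Eb is C (letter C, 3 semitones down).

C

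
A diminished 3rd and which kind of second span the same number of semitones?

A diminished third spans 2 semitones.
A second spanning 2 semitones is major (the major second is 2).

major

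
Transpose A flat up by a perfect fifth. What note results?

A up a perfect fifth is E, so the target letter is E.
From Ab, a perfect fifth is 7 semitones up: Eb.

Eb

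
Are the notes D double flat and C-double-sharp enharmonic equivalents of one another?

Dbb is pitch class 0; C## is pitch class 2.
The pitch classes differ (0 vs. 2), so they are not enharmonic equivalents.

No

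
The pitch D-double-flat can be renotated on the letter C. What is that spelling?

C

Plain C sits at the same pitch as Dbb, so on the letter C the same pitch needs a natural: C.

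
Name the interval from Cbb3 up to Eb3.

Counting letters C–D–E gives a third.
Cbb→Eb = 5 semitones, 1 wider than the major third (4), so augmented.

augmented third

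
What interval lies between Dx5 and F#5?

Counting letters D–E–F gives a third.
D##→F# = 2 semitones, 2 narrower than the major third (4), so diminished.

diminished third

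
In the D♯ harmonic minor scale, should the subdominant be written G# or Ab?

Each scale degree takes a distinct letter name. Degree 4 of a scale on D must use the letter G.
G# and Ab are enharmonically the same pitch, but only G# uses the letter G, so it is the correct spelling here.

G#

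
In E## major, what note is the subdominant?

A##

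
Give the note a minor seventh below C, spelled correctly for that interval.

A seventh below C lands on the letter D.
A minor seventh spans 10 semitones, so C moves to pitch class 2. On the letter D that is D.

D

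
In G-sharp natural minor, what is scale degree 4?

C#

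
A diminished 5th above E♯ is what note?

B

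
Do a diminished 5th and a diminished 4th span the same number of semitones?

A diminished fifth spans 6 semitones; a diminished fourth spans 4.
The spans differ, so they are not enharmonic equivalents.

No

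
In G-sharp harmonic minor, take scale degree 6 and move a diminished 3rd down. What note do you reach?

C##

Scale degree 6 of G# harmonic minor is E.
A diminished third (2 semitones) below E lands on the letter C, giving C##.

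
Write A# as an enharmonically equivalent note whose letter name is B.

A# is pitch class 10. The letter B alone is pitch class 11.
To reach pitch class 10 from B requires an offset of -1 semitone, i.e. flat: Bb.

Bb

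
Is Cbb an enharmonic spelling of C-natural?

Two spellings are enharmonically equivalent only if they share a pitch class.
Here Cbb → 10, C → 0; 0 ≠ 10, so they are not.

No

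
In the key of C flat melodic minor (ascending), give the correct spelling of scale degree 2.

Degree 2 takes the letter 1 step above C, which is D.
In melodic minor (ascending), degree 2 sits 2 semitones above the tonic. Cb + 2 semitones is pitch class 1, spelled on D as Db.

Db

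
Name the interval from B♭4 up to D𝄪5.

doubly augmented third

The letter names run B→D, a span of 2 letter steps, so the interval is some kind of third.
Bb to D## is 6 semitones. A major third is 4, so 6 makes it doubly augmented.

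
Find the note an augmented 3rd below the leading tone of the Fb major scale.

Cbb

The leading tone of Fb major is Eb.
An augmented third (5 semitones) below Eb lands on the letter C, giving Cbb.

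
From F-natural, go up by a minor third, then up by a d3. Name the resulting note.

A minor third up from F is Ab (letter A, 3 semitones up).
A diminished third up from Ab is Cbb (letter C, 2 semitones up).

Cbb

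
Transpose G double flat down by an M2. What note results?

A second below G lands on the letter F.
A major second spans 2 semitones, so Gbb moves to pitch class 3. On the letter F that is Fbb.

Fbb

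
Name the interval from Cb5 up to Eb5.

major third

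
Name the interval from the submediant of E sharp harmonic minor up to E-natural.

The submediant of E# harmonic minor is C#.
C# up to E: letters C→E make it a third; 3 semitones makes it minor.

minor third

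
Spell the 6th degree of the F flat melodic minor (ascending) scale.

Db

Degree 6 takes the letter 5 steps above F, which is D.
In melodic minor (ascending), degree 6 sits 9 semitones above the tonic. Fb + 9 semitones is pitch class 1, spelled on D as Db.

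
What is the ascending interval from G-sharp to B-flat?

Counting letters G–A–B gives a third.
G#→Bb = 2 semitones, 2 narrower than the major third (4), so diminished.

diminished third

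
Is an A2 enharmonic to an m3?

An augmented second spans 3 semitones; a minor third spans 3.
They are enharmonically equivalent.

Yes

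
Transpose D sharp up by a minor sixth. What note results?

A sixth above D lands on the letter B.
A minor sixth spans 8 semitones, so D# moves to pitch class 11. On the letter B that is B.

B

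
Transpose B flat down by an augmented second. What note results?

Abb

A second below B lands on the letter A.
An augmented second spans 3 semitones, so Bb moves to pitch class 7. On the letter A that is Abb.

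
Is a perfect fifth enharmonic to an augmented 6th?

No

A perfect fifth spans 7 semitones; an augmented sixth spans 10.
The spans differ, so they are not enharmonic equivalents.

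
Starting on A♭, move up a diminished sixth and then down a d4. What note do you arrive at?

A diminished sixth up from Ab is Fbb (letter F, 7 semitones up).
A diminished fourth down from Fbb is Cb (letter C, 4 semitones down).

Cb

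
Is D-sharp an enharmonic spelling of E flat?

D# is pitch class 3; Eb is pitch class 3.
All spellings map to pitch class 3, so they are enharmonically equivalent.

Yes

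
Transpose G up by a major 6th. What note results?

E

A sixth above G lands on the letter E.
A major sixth spans 9 semitones, so G moves to pitch class 4. On the letter E that is E.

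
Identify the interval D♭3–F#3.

augmented third

Counting letters D–E–F gives a third.
Db→F# = 5 semitones, 1 wider than the major third (4), so augmented.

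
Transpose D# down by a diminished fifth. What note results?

G##

D down a perfect fifth is G, so the target letter is G.
From D#, a diminished fifth is 6 semitones down: G##.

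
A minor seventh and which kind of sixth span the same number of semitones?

augmented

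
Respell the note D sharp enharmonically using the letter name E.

Plain E sits 1 semitone above D#, so on the letter E the same pitch needs a flat: Eb.

Eb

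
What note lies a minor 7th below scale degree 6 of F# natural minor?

E

Scale degree 6 of F# natural minor is D.
A minor seventh (10 semitones) below D lands on the letter E, giving E.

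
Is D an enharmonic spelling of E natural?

D is pitch class 2; E is pitch class 4.
The pitch classes differ (2 vs. 4), so they are not enharmonic equivalents.

No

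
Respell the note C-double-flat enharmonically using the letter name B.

Bb

Plain B sits 1 semitone above Cbb, so on the letter B the same pitch needs a flat: Bb.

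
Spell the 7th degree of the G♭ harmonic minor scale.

F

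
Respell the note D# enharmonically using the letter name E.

Eb

D# is pitch class 3. The letter E alone is pitch class 4.
To reach pitch class 3 from E requires an offset of -1 semitone, i.e. flat: Eb.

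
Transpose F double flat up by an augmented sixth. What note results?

A sixth above F lands on the letter D.
An augmented sixth spans 10 semitones, so Fbb moves to pitch class 1. On the letter D that is Db.

Db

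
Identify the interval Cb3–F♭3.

perfect fourth

Counting letters C–D–E–F gives a fourth.
Cb→Fb = 5 semitones, exactly the perfect fourth.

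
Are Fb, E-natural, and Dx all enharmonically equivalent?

Yes

Fb = pitch class 4 and E = pitch class 4 and D## = pitch class 4 — the same pitch class, so they are enharmonic equivalents.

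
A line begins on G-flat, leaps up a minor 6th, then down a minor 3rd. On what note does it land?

Cb

A minor sixth up from Gb is Ebb (letter E, 8 semitones up).
A minor third down from Ebb is Cb (letter C, 3 semitones down).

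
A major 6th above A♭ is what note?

A up a major sixth is F#, so the target letter is F.
From Ab, a major sixth is 9 semitones up: F.

F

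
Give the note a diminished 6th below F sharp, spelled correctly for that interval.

A##

F down a major sixth is Ab, so the target letter is A.
From F#, a diminished sixth is 7 semitones down: A##.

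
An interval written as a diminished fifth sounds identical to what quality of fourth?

augmented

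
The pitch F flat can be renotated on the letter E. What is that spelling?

Plain E sits at the same pitch as Fb, so on the letter E the same pitch needs a natural: E.

E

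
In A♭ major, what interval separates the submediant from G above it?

The submediant of Ab major is F.
F up to G: letters F→G make it a second; 2 semitones makes it major.

major second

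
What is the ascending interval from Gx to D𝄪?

perfect fifth

The letter names run G→D, a span of 4 letter steps, so the interval is some kind of fifth.
G## to D## is 7 semitones. A perfect fifth is 7, so 7 makes it perfect.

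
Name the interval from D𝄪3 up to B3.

diminished sixth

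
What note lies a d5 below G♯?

C##

G down a perfect fifth is C, so the target letter is C.
From G#, a diminished fifth is 6 semitones down: C##.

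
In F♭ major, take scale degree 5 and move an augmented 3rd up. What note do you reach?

Scale degree 5 of Fb major is Cb.
An augmented third (5 semitones) above Cb lands on the letter E, giving E.

E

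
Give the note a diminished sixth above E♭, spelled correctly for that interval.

E up a major sixth is C#, so the target letter is C.
From Eb, a diminished sixth is 7 semitones up: Cbb.

Cbb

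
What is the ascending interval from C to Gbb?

doubly diminished fifth

Counting letters C–D–E–F–G gives a fifth.
C→Gbb = 5 semitones, 2 narrower than the perfect fifth (7), so doubly diminished.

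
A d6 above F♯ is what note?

Db

A sixth above F lands on the letter D.
A diminished sixth spans 7 semitones, so F# moves to pitch class 1. On the letter D that is Db.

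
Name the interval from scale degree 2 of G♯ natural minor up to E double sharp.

augmented fifth

Scale degree 2 of G# natural minor is A#.
A# up to E##: letters A→E make it a fifth; 8 semitones makes it augmented.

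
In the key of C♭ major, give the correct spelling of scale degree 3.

Eb

The Cb major scale runs Cb Db Eb Fb Gb Ab Bb.
Degree 3 is Eb.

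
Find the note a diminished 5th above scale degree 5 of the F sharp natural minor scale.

G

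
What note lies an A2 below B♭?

Abb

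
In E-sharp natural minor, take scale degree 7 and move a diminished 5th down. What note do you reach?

G##

Scale degree 7 of E# natural minor is D#.
A diminished fifth (6 semitones) below D# lands on the letter G, giving G##.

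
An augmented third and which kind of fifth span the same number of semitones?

doubly diminished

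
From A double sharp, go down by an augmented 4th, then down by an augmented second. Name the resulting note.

An augmented fourth down from A## is E# (letter E, 6 semitones down).
An augmented second down from E# is D (letter D, 3 semitones down).

D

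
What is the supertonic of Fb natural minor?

The Fb natural minor scale runs Fb Gb Abb Bbb Cb Dbb Ebb.
Degree 2 is Gb.

Gb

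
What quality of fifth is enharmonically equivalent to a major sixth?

doubly augmented

A major sixth spans 9 semitones.
A fifth spanning 9 semitones is doubly augmented (the perfect fifth is 7).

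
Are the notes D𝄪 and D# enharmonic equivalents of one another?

No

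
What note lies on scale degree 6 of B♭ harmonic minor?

The Bb harmonic minor scale runs Bb C Db Eb F Gb A.
Degree 6 is Gb.

Gb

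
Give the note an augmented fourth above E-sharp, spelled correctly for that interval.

A fourth above E lands on the letter A.
An augmented fourth spans 6 semitones, so E# moves to pitch class 11. On the letter A that is A##.

A##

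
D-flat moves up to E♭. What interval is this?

major second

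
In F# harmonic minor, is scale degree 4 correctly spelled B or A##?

B

Each scale degree takes a distinct letter name. Degree 4 of a scale on F must use the letter B.
B and A## are enharmonically the same pitch, but only B uses the letter B, so it is the correct spelling here.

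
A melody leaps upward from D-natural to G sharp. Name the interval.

augmented fourth

Counting letters D–E–F–G gives a fourth.
D→G# = 6 semitones, 1 wider than the perfect fourth (5), so augmented.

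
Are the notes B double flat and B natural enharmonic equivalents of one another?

No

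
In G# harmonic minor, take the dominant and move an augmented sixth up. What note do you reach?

B##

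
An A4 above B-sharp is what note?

E##

B up a perfect fourth is E, so the target letter is E.
From B#, an augmented fourth is 6 semitones up: E##.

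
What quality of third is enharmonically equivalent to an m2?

doubly diminished

A minor second spans 1 semitone.
A third spanning 1 semitone is doubly diminished (the major third is 4).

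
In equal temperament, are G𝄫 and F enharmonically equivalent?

Gbb = pitch class 5 and F = pitch class 5 — the same pitch class, so they are enharmonic equivalents.

Yes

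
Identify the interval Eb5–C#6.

The letter names run E→C, a span of 5 letter steps, so the interval is some kind of sixth.
Eb to C# is 10 semitones. A major sixth is 9, so 10 makes it augmented.

augmented sixth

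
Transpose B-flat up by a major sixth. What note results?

B up a major sixth is G#, so the target letter is G.
From Bb, a major sixth is 9 semitones up: G.

G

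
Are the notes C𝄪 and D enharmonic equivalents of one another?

Yes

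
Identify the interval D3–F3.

The letter names run D→F, a span of 2 letter steps, so the interval is some kind of third.
D to F is 3 semitones. A major third is 4, so 3 makes it minor.

minor third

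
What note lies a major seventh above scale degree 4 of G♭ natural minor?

Scale degree 4 of Gb natural minor is Cb.
A major seventh (11 semitones) above Cb lands on the letter B, giving Bb.

Bb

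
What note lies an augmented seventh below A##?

B

A down a major seventh is Bb, so the target letter is B.
From A##, an augmented seventh is 12 semitones down: B.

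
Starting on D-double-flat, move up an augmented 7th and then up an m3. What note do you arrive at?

Eb

An augmented seventh up from Dbb is C (letter C, 12 semitones up).
A minor third up from C is Eb (letter E, 3 semitones up).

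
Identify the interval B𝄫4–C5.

augmented second

Counting letters B–C gives a second.
Bbb→C = 3 semitones, 1 wider than the major second (2), so augmented.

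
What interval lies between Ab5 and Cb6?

minor third

The letter names run A→C, a span of 2 letter steps, so the interval is some kind of third.
Ab to Cb is 3 semitones. A major third is 4, so 3 makes it minor.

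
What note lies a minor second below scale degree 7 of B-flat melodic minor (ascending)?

G#

Scale degree 7 of Bb melodic minor (ascending) is A.
A minor second (1 semitone) below A lands on the letter G, giving G#.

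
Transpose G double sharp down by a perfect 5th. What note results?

C##

G down a perfect fifth is C, so the target letter is C.
From G##, a perfect fifth is 7 semitones down: C##.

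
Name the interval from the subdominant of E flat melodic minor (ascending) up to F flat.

The subdominant of Eb melodic minor (ascending) is Ab.
Ab up to Fb: letters A→F make it a sixth; 8 semitones makes it minor.

minor sixth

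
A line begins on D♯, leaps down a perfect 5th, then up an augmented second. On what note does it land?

A perfect fifth down from D# is G# (letter G, 7 semitones down).
An augmented second up from G# is A## (letter A, 3 semitones up).

A##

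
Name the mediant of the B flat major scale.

D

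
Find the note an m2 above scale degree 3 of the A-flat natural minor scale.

Dbb

Scale degree 3 of Ab natural minor is Cb.
A minor second (1 semitone) above Cb lands on the letter D, giving Dbb.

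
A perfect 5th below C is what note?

F

C down a perfect fifth is F, so the target letter is F.
From C, a perfect fifth is 7 semitones down: F.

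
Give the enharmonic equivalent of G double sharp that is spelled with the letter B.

Bbb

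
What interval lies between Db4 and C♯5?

augmented seventh

The letter names run D→C, a span of 6 letter steps, so the interval is some kind of seventh.
Db to C# is 12 semitones. A major seventh is 11, so 12 makes it augmented.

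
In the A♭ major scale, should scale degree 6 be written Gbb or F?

F

Each scale degree takes a distinct letter name. Degree 6 of a scale on A must use the letter F.
F and Gbb are enharmonically the same pitch, but only F uses the letter F, so it is the correct spelling here.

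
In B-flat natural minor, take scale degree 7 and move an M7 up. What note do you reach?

G

Scale degree 7 of Bb natural minor is Ab.
A major seventh (11 semitones) above Ab lands on the letter G, giving G.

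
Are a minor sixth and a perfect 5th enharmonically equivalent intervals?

A minor sixth spans 8 semitones; a perfect fifth spans 7.
The spans differ, so they are not enharmonic equivalents.

No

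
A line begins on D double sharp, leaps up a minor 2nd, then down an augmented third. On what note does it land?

A minor second up from D## is E# (letter E, 1 semitone up).
An augmented third down from E# is C (letter C, 5 semitones down).

C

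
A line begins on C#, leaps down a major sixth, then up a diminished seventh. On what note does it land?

A major sixth down from C# is E (letter E, 9 semitones down).
A diminished seventh up from E is Db (letter D, 9 semitones up).

Db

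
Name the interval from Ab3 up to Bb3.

major second

The letter names run A→B, a span of 1 letter step, so the interval is some kind of second.
Ab to Bb is 2 semitones. A major second is 2, so 2 makes it major.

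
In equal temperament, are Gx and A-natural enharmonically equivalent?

G## is pitch class 9; A is pitch class 9.
All spellings map to pitch class 9, so they are enharmonically equivalent.

Yes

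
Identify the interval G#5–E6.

minor sixth

Counting letters G–A–B–C–D–E gives a sixth.
G#→E = 8 semitones, 1 narrower than the major sixth (9), so minor.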